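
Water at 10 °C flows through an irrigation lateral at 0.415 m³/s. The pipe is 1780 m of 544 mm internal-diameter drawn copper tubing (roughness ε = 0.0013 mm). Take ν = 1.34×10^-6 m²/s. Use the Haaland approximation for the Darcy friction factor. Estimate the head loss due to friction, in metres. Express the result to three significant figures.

h_f ≈ 6.52 m

V = 4Q/(πD²) = 4·0.415/(π·0.544²) = 1.786 m/s
Re = VD/ν = 1.786·0.544/1.34×10^-6 = 7.25×10^5 → turbulent
ε/D = 0.0013/544 = 2.39×10^-6
Haaland: f = 0.01227
h_f = f(L/D)V²/(2g) = 0.01227·(1780/0.544)·1.786²/(2·9.81) = 6.524 m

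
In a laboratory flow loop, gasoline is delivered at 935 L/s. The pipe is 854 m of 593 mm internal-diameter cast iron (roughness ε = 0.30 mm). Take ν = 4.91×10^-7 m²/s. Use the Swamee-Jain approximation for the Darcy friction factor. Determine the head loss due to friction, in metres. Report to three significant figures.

V = 4Q/(πD²) = 4·0.935/(π·0.593²) = 3.385 m/s
Re = VD/ν = 3.385·0.593/4.91×10^-7 = 4.09×10^6 → turbulent
ε/D = 0.30/593 = 5.06×10^-4
Swamee-Jain: f = 0.01692
h_f = f(L/D)V²/(2g) = 0.01692·(854/0.593)·3.385²/(2·9.81) = 14.23 m

h_f ≈ 14.2 m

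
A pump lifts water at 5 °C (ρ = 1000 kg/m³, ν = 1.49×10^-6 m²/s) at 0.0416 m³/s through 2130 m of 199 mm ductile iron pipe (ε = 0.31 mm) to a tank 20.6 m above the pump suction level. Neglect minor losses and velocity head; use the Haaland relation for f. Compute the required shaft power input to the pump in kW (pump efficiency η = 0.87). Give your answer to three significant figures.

P_shaft ≈ 20.2 kW

V = 4Q/(πD²) = 1.338 m/s; Re = 1.79×10^5; ε/D = 0.00156; f = 0.02301
h_f = f(L/D)V²/2g = 22.46 m
Total head H = z + h_f = 20.6 + 22.46 = 43.06 m
P_hyd = ρgQH = 1000·9.81·0.0416·43.06 = 17.57 kW
P_shaft = P_hyd/η = 17.57/0.87 = 20.20 kW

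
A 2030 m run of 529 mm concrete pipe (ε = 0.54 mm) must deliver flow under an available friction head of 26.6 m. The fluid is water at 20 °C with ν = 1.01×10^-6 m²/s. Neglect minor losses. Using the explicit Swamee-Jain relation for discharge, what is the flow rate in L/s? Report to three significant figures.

Q ≈ 574 L/s

Swamee-Jain (Type II): Q = -0.965·√(gD⁵h_f/L)·ln[ε/(3.7D) + √(3.17ν²L/(gD³h_f))]
√(gD⁵h_f/L) = √(9.81·0.529⁵·26.6/2030) = 0.07297
ε/(3.7D) = 2.76×10^-4; √(3.17ν²L/(gD³h_f)) = 1.30×10^-5
Q = -0.965·0.07297·ln(2.889×10^-4) = 0.5739 m³/s
Check: V = 2.61 m/s, Re = 1.37×10^6, f = 0.02003, h_f = 26.7 m ≈ 26.6 m ✓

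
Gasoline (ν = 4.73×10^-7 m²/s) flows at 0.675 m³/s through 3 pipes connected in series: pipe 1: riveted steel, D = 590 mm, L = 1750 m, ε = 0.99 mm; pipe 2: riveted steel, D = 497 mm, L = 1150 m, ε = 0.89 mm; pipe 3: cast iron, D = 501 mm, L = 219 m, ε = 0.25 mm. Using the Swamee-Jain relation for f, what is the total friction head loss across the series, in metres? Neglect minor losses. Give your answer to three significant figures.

H ≈ 57.7 m

Pipe 1: V = 2.469 m/s, Re = 3.08×10^6, ε/D = 0.00168, f = 0.02247, h_1 = f(L/D)V²/2g = 20.71 m
Pipe 2: V = 3.479 m/s, Re = 3.66×10^6, ε/D = 0.00179, f = 0.02283, h_2 = f(L/D)V²/2g = 32.60 m
Pipe 3: V = 3.424 m/s, Re = 3.63×10^6, ε/D = 4.99×10^-4, f = 0.01689, h_3 = f(L/D)V²/2g = 4.411 m
Series → Q common, losses add: H = Σh = 57.72 m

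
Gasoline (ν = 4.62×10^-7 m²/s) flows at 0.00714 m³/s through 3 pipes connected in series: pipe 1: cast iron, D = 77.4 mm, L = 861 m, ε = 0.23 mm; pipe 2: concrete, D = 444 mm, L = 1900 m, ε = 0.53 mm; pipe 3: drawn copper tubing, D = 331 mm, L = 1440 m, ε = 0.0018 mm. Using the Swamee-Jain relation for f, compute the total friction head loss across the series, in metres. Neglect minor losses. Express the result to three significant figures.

Pipe 1: V = 1.517 m/s, Re = 2.54×10^5, ε/D = 0.00297, f = 0.02679, h_1 = f(L/D)V²/2g = 34.98 m
Pipe 2: V = 0.04612 m/s, Re = 4.43×10^4, ε/D = 0.00119, f = 0.02512, h_2 = f(L/D)V²/2g = 0.01165 m
Pipe 3: V = 0.08298 m/s, Re = 5.94×10^4, ε/D = 5.44×10^-6, f = 0.02000, h_3 = f(L/D)V²/2g = 0.03053 m
Series → Q common, losses add: H = Σh = 35.02 m

H ≈ 35.0 m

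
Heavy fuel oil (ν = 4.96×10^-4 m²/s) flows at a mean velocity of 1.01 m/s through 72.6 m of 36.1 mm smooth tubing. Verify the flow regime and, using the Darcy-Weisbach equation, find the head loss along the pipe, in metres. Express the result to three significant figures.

Re = VD/ν = 1.01·0.03610/4.96×10^-4 = 73.5 → laminar (Re < 2300)
f = 64/Re = 0.8706
h_f = f(L/D)V²/(2g) = 0.8706·(72.6/0.03610)·1.01²/(2·9.81) = 91.03 m

h_f ≈ 91.0 m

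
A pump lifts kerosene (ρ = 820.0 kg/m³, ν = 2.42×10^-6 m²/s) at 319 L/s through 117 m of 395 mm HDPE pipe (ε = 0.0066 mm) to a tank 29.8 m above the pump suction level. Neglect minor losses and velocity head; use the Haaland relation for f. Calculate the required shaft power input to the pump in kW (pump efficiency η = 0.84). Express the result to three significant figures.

V = 4Q/(πD²) = 2.603 m/s; Re = 4.25×10^5; ε/D = 1.67×10^-5; f = 0.01363
h_f = f(L/D)V²/2g = 1.394 m
Total head H = z + h_f = 29.8 + 1.394 = 31.19 m
P_hyd = ρgQH = 820.0·9.81·0.319·31.19 = 80.05 kW
P_shaft = P_hyd/η = 80.05/0.84 = 95.29 kW

P_shaft ≈ 95.3 kW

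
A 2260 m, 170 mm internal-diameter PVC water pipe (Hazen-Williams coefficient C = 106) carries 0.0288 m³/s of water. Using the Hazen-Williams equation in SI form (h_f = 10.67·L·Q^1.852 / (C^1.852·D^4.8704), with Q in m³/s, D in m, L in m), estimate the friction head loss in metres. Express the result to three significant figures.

h_f = 10.67·2260·0.0288^1.852 / (106^1.852·0.170^4.8704) = 33.59 m

h_f ≈ 33.6 m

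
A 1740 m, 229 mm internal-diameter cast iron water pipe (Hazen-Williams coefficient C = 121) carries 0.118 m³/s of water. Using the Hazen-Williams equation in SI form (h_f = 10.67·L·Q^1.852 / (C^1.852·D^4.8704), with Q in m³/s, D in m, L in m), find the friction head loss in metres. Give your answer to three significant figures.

h_f = 10.67·1740·0.118^1.852 / (121^1.852·0.229^4.8704) = 64.62 m

h_f ≈ 64.6 m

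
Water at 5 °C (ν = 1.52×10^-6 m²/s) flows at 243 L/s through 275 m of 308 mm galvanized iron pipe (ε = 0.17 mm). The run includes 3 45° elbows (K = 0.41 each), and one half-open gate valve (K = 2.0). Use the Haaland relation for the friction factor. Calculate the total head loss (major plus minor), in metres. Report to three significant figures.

H_L ≈ 10.3 m

V = 4Q/(πD²) = 3.261 m/s; V²/2g = 0.5422 m
Re = 6.61×10^5, ε/D = 5.52×10^-4 → f = 0.01772 (Haaland)
Major: h_f = f(L/D)·V²/2g = 0.01772·892.9·0.5422 = 8.577 m
Minor: ΣK = 3.23; h_m = ΣK·V²/2g = 1.751 m
Total H_L = 8.577 + 1.751 = 10.33 m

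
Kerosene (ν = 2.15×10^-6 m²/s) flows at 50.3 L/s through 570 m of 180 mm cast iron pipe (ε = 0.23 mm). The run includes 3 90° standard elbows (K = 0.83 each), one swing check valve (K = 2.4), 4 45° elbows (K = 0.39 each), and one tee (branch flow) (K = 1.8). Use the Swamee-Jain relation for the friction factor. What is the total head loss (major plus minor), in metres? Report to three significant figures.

V = 4Q/(πD²) = 1.977 m/s; V²/2g = 0.1991 m
Re = 1.65×10^5, ε/D = 0.00128 → f = 0.02246 (Swamee-Jain)
Major: h_f = f(L/D)·V²/2g = 0.02246·3167·0.1991 = 14.16 m
Minor: ΣK = 8.25; h_m = ΣK·V²/2g = 1.643 m
Total H_L = 14.16 + 1.643 = 15.80 m

H_L ≈ 15.8 m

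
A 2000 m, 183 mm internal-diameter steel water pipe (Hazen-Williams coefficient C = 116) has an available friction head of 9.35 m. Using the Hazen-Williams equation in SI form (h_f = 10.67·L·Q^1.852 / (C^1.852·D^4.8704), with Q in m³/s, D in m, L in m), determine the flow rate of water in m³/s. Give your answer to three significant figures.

Rearranging: Q = [h_f·C^1.852·D^4.8704 / (10.67·L)]^(1/1.852)
Q = [9.35·116^1.852·0.183^4.8704 / (10.67·2000)]^0.540 = 0.02049 m³/s

Q ≈ 0.0205 m³/s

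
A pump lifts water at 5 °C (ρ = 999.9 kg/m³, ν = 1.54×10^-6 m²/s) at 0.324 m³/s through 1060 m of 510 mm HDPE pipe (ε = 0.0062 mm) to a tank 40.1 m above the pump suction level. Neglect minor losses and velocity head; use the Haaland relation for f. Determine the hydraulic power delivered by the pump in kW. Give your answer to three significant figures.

P_hyd ≈ 139 kW

V = 4Q/(πD²) = 1.586 m/s; Re = 5.25×10^5; ε/D = 1.22×10^-5; f = 0.01309
h_f = f(L/D)V²/2g = 3.489 m
Total head H = z + h_f = 40.1 + 3.489 = 43.59 m
P_hyd = ρgQH = 999.9·9.81·0.324·43.59 = 138.5 kW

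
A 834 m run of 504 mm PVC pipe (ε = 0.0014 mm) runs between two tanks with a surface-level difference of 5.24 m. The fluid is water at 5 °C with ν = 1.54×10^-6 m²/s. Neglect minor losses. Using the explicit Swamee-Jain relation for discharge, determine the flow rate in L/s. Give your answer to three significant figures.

Swamee-Jain (Type II): Q = -0.965·√(gD⁵h_f/L)·ln[ε/(3.7D) + √(3.17ν²L/(gD³h_f))]
√(gD⁵h_f/L) = √(9.81·0.504⁵·5.24/834) = 0.04477
ε/(3.7D) = 7.51×10^-7; √(3.17ν²L/(gD³h_f)) = 3.09×10^-5
Q = -0.965·0.04477·ln(3.162×10^-5) = 0.4477 m³/s
Check: V = 2.24 m/s, Re = 7.34×10^5, f = 0.01229, h_f = 5.22 m ≈ 5.24 m ✓

Q ≈ 448 L/s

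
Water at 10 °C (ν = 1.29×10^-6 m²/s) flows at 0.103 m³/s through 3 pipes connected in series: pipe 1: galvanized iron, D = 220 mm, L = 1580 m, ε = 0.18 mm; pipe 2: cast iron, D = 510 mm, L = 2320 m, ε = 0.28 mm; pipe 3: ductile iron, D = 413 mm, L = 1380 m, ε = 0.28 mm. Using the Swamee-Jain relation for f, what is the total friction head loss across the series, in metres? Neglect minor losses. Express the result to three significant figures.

Pipe 1: V = 2.710 m/s, Re = 4.62×10^5, ε/D = 8.18×10^-4, f = 0.01958, h_1 = f(L/D)V²/2g = 52.61 m
Pipe 2: V = 0.5042 m/s, Re = 1.99×10^5, ε/D = 5.49×10^-4, f = 0.01919, h_2 = f(L/D)V²/2g = 1.131 m
Pipe 3: V = 0.7689 m/s, Re = 2.46×10^5, ε/D = 6.78×10^-4, f = 0.01952, h_3 = f(L/D)V²/2g = 1.965 m
Series → Q common, losses add: H = Σh = 55.71 m

H ≈ 55.7 m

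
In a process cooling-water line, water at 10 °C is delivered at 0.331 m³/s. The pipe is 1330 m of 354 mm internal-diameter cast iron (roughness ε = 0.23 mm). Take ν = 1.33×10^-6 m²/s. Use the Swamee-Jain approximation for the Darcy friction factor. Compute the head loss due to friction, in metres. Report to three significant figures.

V = 4Q/(πD²) = 4·0.331/(π·0.354²) = 3.363 m/s
Re = VD/ν = 3.363·0.354/1.33×10^-6 = 8.95×10^5 → turbulent
ε/D = 0.23/354 = 6.50×10^-4
Swamee-Jain: f = 0.01829
h_f = f(L/D)V²/(2g) = 0.01829·(1330/0.354)·3.363²/(2·9.81) = 39.61 m

h_f ≈ 39.6 m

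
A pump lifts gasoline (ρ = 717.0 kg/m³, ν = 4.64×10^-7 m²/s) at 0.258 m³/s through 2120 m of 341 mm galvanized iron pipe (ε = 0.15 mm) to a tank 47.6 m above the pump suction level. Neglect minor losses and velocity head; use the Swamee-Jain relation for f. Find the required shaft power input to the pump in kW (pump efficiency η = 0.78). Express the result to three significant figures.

V = 4Q/(πD²) = 2.825 m/s; Re = 2.08×10^6; ε/D = 4.40×10^-4; f = 0.01658
h_f = f(L/D)V²/2g = 41.92 m
Total head H = z + h_f = 47.6 + 41.92 = 89.52 m
P_hyd = ρgQH = 717.0·9.81·0.258·89.52 = 162.4 kW
P_shaft = P_hyd/η = 162.4/0.78 = 208.3 kW

P_shaft ≈ 208 kW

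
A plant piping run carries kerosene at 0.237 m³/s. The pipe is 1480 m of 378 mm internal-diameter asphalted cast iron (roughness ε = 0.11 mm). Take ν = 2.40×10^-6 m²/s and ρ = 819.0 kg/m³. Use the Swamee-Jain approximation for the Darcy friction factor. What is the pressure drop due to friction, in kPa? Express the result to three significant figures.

Δp ≈ 120 kPa

V = 4Q/(πD²) = 4·0.237/(π·0.378²) = 2.112 m/s
Re = VD/ν = 2.112·0.378/2.40×10^-6 = 3.33×10^5 → turbulent
ε/D = 0.11/378 = 2.91×10^-4
Swamee-Jain: f = 0.01684
h_f = f(L/D)V²/(2g) = 0.01684·(1480/0.378)·2.112²/(2·9.81) = 14.99 m
Δp = ρg·h_f = 819.0·9.81·14.99 = 120.4 kPa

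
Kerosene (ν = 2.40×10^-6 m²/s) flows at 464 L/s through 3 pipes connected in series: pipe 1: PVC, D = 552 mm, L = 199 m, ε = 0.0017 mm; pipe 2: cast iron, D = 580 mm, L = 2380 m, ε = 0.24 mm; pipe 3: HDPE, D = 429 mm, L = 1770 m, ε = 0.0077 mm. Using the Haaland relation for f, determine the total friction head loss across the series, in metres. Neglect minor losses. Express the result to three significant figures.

H ≈ 40.1 m

Pipe 1: V = 1.939 m/s, Re = 4.46×10^5, ε/D = 3.08×10^-6, f = 0.01337, h_1 = f(L/D)V²/2g = 0.9232 m
Pipe 2: V = 1.756 m/s, Re = 4.24×10^5, ε/D = 4.14×10^-4, f = 0.01716, h_2 = f(L/D)V²/2g = 11.07 m
Pipe 3: V = 3.210 m/s, Re = 5.74×10^5, ε/D = 1.79×10^-5, f = 0.01298, h_3 = f(L/D)V²/2g = 28.12 m
Series → Q common, losses add: H = Σh = 40.11 m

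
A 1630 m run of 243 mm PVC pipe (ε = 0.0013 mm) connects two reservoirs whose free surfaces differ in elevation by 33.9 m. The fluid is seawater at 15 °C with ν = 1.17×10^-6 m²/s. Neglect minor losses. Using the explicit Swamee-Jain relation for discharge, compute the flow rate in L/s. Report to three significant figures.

Swamee-Jain (Type II): Q = -0.965·√(gD⁵h_f/L)·ln[ε/(3.7D) + √(3.17ν²L/(gD³h_f))]
√(gD⁵h_f/L) = √(9.81·0.243⁵·33.9/1630) = 0.01315
ε/(3.7D) = 1.45×10^-6; √(3.17ν²L/(gD³h_f)) = 3.85×10^-5
Q = -0.965·0.01315·ln(3.995×10^-5) = 0.1285 m³/s
Check: V = 2.77 m/s, Re = 5.75×10^5, f = 0.01286, h_f = 33.8 m ≈ 33.9 m ✓

Q ≈ 129 L/s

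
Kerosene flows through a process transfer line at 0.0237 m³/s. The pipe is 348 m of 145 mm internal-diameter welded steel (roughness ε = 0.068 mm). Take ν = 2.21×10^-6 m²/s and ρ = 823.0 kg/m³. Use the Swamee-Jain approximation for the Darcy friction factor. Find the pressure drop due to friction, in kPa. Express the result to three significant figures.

Δp ≈ 41.6 kPa

V = 4Q/(πD²) = 4·0.0237/(π·0.145²) = 1.435 m/s
Re = VD/ν = 1.435·0.145/2.21×10^-6 = 9.42×10^4 → turbulent
ε/D = 0.068/145 = 4.69×10^-4
Swamee-Jain: f = 0.02044
h_f = f(L/D)V²/(2g) = 0.02044·(348/0.145)·1.435²/(2·9.81) = 5.151 m
Δp = ρg·h_f = 823.0·9.81·5.151 = 41.59 kPa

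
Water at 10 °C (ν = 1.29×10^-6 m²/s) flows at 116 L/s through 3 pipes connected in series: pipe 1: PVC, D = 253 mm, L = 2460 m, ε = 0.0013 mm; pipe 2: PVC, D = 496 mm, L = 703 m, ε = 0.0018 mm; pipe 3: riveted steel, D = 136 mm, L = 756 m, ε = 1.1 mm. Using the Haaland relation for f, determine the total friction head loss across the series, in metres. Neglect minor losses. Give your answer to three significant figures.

Pipe 1: V = 2.307 m/s, Re = 4.53×10^5, ε/D = 5.14×10^-6, f = 0.01335, h_1 = f(L/D)V²/2g = 35.23 m
Pipe 2: V = 0.6004 m/s, Re = 2.31×10^5, ε/D = 3.63×10^-6, f = 0.01510, h_2 = f(L/D)V²/2g = 0.3931 m
Pipe 3: V = 7.985 m/s, Re = 8.42×10^5, ε/D = 0.00809, f = 0.03547, h_3 = f(L/D)V²/2g = 640.8 m
Series → Q common, losses add: H = Σh = 676.4 m

H ≈ 676 m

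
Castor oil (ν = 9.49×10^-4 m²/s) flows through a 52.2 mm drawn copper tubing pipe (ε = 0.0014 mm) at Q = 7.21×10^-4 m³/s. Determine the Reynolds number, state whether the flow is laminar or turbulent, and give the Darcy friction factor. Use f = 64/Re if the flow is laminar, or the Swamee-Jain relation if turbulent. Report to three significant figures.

V = 4Q/(πD²) = 0.3369 m/s
Re = VD/ν = 0.3369·0.0522/9.49×10^-4 = 18.5
Re < 2300 → laminar → f = 64/Re = 3.454

Re ≈ 18.5; laminar; f = 64/Re ≈ 3.45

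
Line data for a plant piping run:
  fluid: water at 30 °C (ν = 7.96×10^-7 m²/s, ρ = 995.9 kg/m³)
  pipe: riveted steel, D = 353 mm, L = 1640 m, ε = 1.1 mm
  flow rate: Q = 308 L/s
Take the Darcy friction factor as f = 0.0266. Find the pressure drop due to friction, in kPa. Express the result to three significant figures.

V = 4Q/(πD²) = 4·0.308/(π·0.353²) = 3.147 m/s
h_f = f(L/D)V²/(2g) = 0.02660·(1640/0.353)·3.147²/(2·9.81) = 62.38 m
Δp = ρg·h_f = 995.9·9.81·62.38 = 609.5 kPa

Δp ≈ 609 kPa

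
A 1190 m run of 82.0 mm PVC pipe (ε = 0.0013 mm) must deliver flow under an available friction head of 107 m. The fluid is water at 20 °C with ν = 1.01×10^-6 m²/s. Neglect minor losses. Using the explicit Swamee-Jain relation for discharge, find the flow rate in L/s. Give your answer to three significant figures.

Swamee-Jain (Type II): Q = -0.965·√(gD⁵h_f/L)·ln[ε/(3.7D) + √(3.17ν²L/(gD³h_f))]
√(gD⁵h_f/L) = √(9.81·0.0820⁵·107/1190) = 0.001808
ε/(3.7D) = 4.28×10^-6; √(3.17ν²L/(gD³h_f)) = 8.15×10^-5
Q = -0.965·0.001808·ln(8.583×10^-5) = 0.01634 m³/s
Check: V = 3.09 m/s, Re = 2.51×10^5, f = 0.01503, h_f = 106 m ≈ 107 m ✓

Q ≈ 16.3 L/s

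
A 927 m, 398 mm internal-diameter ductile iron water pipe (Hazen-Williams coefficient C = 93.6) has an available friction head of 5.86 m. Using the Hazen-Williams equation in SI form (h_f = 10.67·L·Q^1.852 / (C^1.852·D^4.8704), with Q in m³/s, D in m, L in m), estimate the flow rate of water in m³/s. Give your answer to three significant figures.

Rearranging: Q = [h_f·C^1.852·D^4.8704 / (10.67·L)]^(1/1.852)
Q = [5.86·93.6^1.852·0.398^4.8704 / (10.67·927)]^0.540 = 0.1501 m³/s

Q ≈ 0.150 m³/s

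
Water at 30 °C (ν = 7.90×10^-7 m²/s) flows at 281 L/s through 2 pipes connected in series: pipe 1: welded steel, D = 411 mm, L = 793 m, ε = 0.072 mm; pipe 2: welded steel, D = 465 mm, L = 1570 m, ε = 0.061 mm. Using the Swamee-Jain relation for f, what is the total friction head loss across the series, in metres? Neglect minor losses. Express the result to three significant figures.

Pipe 1: V = 2.118 m/s, Re = 1.10×10^6, ε/D = 1.75×10^-4, f = 0.01441, h_1 = f(L/D)V²/2g = 6.356 m
Pipe 2: V = 1.655 m/s, Re = 9.74×10^5, ε/D = 1.31×10^-4, f = 0.01397, h_2 = f(L/D)V²/2g = 6.582 m
Series → Q common, losses add: H = Σh = 12.94 m

H ≈ 12.9 m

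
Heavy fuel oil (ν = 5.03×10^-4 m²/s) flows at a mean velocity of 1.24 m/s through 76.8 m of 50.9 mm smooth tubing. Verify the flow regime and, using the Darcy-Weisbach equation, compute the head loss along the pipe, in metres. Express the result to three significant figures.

h_f ≈ 60.3 m

Re = VD/ν = 1.24·0.05090/5.03×10^-4 = 125 → laminar (Re < 2300)
f = 64/Re = 0.5100
h_f = f(L/D)V²/(2g) = 0.5100·(76.8/0.05090)·1.24²/(2·9.81) = 60.31 m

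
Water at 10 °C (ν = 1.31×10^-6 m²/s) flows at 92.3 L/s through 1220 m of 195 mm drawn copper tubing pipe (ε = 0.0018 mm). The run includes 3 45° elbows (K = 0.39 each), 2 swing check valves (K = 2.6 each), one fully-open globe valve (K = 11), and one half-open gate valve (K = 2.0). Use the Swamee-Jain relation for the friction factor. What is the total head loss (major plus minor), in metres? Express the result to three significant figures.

V = 4Q/(πD²) = 3.091 m/s; V²/2g = 0.4868 m
Re = 4.60×10^5, ε/D = 9.23×10^-6 → f = 0.01343 (Swamee-Jain)
Major: h_f = f(L/D)·V²/2g = 0.01343·6256·0.4868 = 40.90 m
Minor: ΣK = 19.4; h_m = ΣK·V²/2g = 9.430 m
Total H_L = 40.90 + 9.430 = 50.33 m

H_L ≈ 50.3 m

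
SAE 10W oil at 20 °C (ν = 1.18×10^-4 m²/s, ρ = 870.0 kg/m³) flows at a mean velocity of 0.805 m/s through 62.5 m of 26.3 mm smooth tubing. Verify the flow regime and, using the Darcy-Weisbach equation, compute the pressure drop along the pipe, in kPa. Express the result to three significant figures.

Δp ≈ 239 kPa

Re = VD/ν = 0.805·0.02630/1.18×10^-4 = 179 → laminar (Re < 2300)
f = 64/Re = 0.3567
h_f = f(L/D)V²/(2g) = 0.3567·(62.5/0.02630)·0.805²/(2·9.81) = 28.00 m
Δp = ρg·h_f = 870.0·9.81·28.00 = 239.0 kPa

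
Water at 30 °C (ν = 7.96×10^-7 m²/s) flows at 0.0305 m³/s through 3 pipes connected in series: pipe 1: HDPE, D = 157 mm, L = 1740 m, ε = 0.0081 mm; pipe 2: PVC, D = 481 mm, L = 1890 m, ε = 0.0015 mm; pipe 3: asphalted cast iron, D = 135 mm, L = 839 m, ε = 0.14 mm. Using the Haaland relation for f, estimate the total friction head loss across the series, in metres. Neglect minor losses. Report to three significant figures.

H ≈ 50.3 m

Pipe 1: V = 1.575 m/s, Re = 3.11×10^5, ε/D = 5.16×10^-5, f = 0.01471, h_1 = f(L/D)V²/2g = 20.63 m
Pipe 2: V = 0.1678 m/s, Re = 1.01×10^5, ε/D = 3.12×10^-6, f = 0.01778, h_2 = f(L/D)V²/2g = 0.1003 m
Pipe 3: V = 2.131 m/s, Re = 3.61×10^5, ε/D = 0.00104, f = 0.02055, h_3 = f(L/D)V²/2g = 29.55 m
Series → Q common, losses add: H = Σh = 50.27 m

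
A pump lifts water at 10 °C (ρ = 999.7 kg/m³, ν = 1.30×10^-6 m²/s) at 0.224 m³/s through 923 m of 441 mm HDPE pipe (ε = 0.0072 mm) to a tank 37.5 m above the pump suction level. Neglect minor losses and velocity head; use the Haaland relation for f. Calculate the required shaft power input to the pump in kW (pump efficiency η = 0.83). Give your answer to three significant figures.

V = 4Q/(πD²) = 1.466 m/s; Re = 4.97×10^5; ε/D = 1.63×10^-5; f = 0.01326
h_f = f(L/D)V²/2g = 3.043 m
Total head H = z + h_f = 37.5 + 3.043 = 40.54 m
P_hyd = ρgQH = 999.7·9.81·0.224·40.54 = 89.06 kW
P_shaft = P_hyd/η = 89.06/0.83 = 107.3 kW

P_shaft ≈ 107 kW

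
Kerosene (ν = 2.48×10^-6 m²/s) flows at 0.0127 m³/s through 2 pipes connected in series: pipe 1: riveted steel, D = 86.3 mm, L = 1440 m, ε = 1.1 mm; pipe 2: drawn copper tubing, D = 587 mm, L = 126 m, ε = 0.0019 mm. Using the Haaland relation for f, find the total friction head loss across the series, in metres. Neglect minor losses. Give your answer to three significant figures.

Pipe 1: V = 2.171 m/s, Re = 7.56×10^4, ε/D = 0.0127, f = 0.04194, h_1 = f(L/D)V²/2g = 168.1 m
Pipe 2: V = 0.04693 m/s, Re = 1.11×10^4, ε/D = 3.24×10^-6, f = 0.03002, h_2 = f(L/D)V²/2g = 7.232×10^-4 m
Series → Q common, losses add: H = Σh = 168.1 m

H ≈ 168 m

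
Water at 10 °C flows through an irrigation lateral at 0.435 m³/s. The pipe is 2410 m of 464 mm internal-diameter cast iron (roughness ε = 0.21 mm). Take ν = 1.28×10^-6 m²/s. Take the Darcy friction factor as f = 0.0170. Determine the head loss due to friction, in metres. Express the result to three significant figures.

h_f ≈ 29.8 m

V = 4Q/(πD²) = 4·0.435/(π·0.464²) = 2.573 m/s
h_f = f(L/D)V²/(2g) = 0.01700·(2410/0.464)·2.573²/(2·9.81) = 29.78 m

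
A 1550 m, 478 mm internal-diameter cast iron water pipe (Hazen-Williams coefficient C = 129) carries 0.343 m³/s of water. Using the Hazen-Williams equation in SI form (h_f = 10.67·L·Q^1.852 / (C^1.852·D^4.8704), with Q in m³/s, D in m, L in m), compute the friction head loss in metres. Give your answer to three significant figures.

h_f ≈ 10.2 m

h_f = 10.67·1550·0.343^1.852 / (129^1.852·0.478^4.8704) = 10.24 m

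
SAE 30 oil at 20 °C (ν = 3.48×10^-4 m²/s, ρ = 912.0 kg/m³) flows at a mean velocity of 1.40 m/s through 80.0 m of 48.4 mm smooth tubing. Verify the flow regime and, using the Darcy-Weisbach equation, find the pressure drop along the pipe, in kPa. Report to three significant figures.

Re = VD/ν = 1.40·0.04840/3.48×10^-4 = 195 → laminar (Re < 2300)
f = 64/Re = 0.3287
h_f = f(L/D)V²/(2g) = 0.3287·(80.0/0.04840)·1.40²/(2·9.81) = 54.27 m
Δp = ρg·h_f = 912.0·9.81·54.27 = 485.6 kPa

Δp ≈ 486 kPa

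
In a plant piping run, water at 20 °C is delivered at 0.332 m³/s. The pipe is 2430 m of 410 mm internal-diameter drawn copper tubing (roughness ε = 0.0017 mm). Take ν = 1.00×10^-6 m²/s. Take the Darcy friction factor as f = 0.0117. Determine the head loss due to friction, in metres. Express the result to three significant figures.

h_f ≈ 22.3 m

V = 4Q/(πD²) = 4·0.332/(π·0.410²) = 2.515 m/s
h_f = f(L/D)V²/(2g) = 0.01170·(2430/0.410)·2.515²/(2·9.81) = 22.35 m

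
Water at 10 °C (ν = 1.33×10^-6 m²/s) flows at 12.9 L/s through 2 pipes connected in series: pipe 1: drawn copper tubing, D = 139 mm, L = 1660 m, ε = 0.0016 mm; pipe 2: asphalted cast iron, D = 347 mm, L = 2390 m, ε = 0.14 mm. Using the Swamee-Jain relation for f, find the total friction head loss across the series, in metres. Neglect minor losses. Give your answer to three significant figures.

H ≈ 8.24 m

Pipe 1: V = 0.8501 m/s, Re = 8.88×10^4, ε/D = 1.15×10^-5, f = 0.01838, h_1 = f(L/D)V²/2g = 8.084 m
Pipe 2: V = 0.1364 m/s, Re = 3.56×10^4, ε/D = 4.03×10^-4, f = 0.02374, h_2 = f(L/D)V²/2g = 0.1551 m
Series → Q common, losses add: H = Σh = 8.239 m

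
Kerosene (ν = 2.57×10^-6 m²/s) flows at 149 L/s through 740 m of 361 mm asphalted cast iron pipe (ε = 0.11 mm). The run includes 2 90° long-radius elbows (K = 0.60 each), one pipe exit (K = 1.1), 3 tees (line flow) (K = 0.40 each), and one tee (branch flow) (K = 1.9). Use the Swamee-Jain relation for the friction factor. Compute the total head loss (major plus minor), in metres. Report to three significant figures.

V = 4Q/(πD²) = 1.456 m/s; V²/2g = 0.1080 m
Re = 2.04×10^5, ε/D = 3.05×10^-4 → f = 0.01777 (Swamee-Jain)
Major: h_f = f(L/D)·V²/2g = 0.01777·2050·0.1080 = 3.935 m
Minor: ΣK = 5.40; h_m = ΣK·V²/2g = 0.5833 m
Total H_L = 3.935 + 0.5833 = 4.519 m

H_L ≈ 4.52 m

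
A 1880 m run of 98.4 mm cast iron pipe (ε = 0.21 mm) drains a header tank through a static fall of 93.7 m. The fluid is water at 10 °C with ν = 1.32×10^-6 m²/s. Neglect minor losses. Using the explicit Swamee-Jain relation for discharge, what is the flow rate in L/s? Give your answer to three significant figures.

Q ≈ 14.9 L/s

Swamee-Jain (Type II): Q = -0.965·√(gD⁵h_f/L)·ln[ε/(3.7D) + √(3.17ν²L/(gD³h_f))]
√(gD⁵h_f/L) = √(9.81·0.0984⁵·93.7/1880) = 0.002124
ε/(3.7D) = 5.77×10^-4; √(3.17ν²L/(gD³h_f)) = 1.09×10^-4
Q = -0.965·0.002124·ln(6.857×10^-4) = 0.01493 m³/s
Check: V = 1.96 m/s, Re = 1.46×10^5, f = 0.02517, h_f = 94.5 m ≈ 93.7 m ✓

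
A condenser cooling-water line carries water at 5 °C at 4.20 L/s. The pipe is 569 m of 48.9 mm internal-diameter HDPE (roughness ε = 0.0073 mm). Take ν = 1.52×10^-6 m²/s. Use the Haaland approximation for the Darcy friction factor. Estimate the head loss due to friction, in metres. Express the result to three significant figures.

V = 4Q/(πD²) = 4·0.00420/(π·0.0489²) = 2.236 m/s
Re = VD/ν = 2.236·0.0489/1.52×10^-6 = 7.19×10^4 → turbulent
ε/D = 0.0073/48.9 = 1.49×10^-4
Haaland: f = 0.01966
h_f = f(L/D)V²/(2g) = 0.01966·(569/0.0489)·2.236²/(2·9.81) = 58.32 m

h_f ≈ 58.3 m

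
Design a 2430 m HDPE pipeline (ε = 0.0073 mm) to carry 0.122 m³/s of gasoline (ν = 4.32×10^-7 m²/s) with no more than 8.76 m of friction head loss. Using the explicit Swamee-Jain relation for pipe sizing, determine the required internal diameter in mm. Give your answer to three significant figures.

Swamee-Jain (Type III): D = 0.66·[ε^1.25·(LQ²/(gh_f))^4.75 + ν·Q^9.4·(L/(gh_f))^5.2]^0.04
LQ²/(gh_f) = 0.4209; L/(gh_f) = 28.28
Term 1 = ε^1.25·(…)^4.75 = 6.22×10^-9; Term 2 = ν·Q^9.4·(…)^5.2 = 3.93×10^-8
D = 0.66·(6.22×10^-9 + 3.93×10^-8)^0.04 = 0.3356 m = 336 mm
Check: V = 1.38 m/s, Re = 1.07×10^6, f = 0.01201, h_f = 8.42 m ≈ 8.76 m ✓

D ≈ 336 mm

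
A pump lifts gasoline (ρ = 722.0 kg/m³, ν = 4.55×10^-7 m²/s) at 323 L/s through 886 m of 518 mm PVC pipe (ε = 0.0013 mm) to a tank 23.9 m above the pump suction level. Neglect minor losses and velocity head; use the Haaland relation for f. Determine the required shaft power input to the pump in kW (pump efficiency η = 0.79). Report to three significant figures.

V = 4Q/(πD²) = 1.533 m/s; Re = 1.74×10^6; ε/D = 2.51×10^-6; f = 0.01063
h_f = f(L/D)V²/2g = 2.178 m
Total head H = z + h_f = 23.9 + 2.178 = 26.08 m
P_hyd = ρgQH = 722.0·9.81·0.323·26.08 = 59.66 kW
P_shaft = P_hyd/η = 59.66/0.79 = 75.52 kW

P_shaft ≈ 75.5 kW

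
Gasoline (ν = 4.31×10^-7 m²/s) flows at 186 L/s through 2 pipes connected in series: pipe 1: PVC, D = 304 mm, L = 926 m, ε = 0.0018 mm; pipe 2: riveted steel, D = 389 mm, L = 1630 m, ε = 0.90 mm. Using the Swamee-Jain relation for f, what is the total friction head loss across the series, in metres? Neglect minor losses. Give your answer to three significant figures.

H ≈ 23.8 m

Pipe 1: V = 2.563 m/s, Re = 1.81×10^6, ε/D = 5.92×10^-6, f = 0.01075, h_1 = f(L/D)V²/2g = 10.95 m
Pipe 2: V = 1.565 m/s, Re = 1.41×10^6, ε/D = 0.00231, f = 0.02453, h_2 = f(L/D)V²/2g = 12.83 m
Series → Q common, losses add: H = Σh = 23.79 m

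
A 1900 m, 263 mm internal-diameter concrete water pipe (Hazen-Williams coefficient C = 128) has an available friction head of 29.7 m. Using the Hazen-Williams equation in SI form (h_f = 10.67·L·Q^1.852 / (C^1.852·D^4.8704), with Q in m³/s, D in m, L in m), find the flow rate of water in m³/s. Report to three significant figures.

Rearranging: Q = [h_f·C^1.852·D^4.8704 / (10.67·L)]^(1/1.852)
Q = [29.7·128^1.852·0.263^4.8704 / (10.67·1900)]^0.540 = 0.1126 m³/s

Q ≈ 0.113 m³/s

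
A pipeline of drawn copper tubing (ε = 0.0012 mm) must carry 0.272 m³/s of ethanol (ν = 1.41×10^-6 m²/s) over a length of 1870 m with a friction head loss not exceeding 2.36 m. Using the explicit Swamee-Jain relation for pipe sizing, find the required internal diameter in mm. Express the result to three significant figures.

Swamee-Jain (Type III): D = 0.66·[ε^1.25·(LQ²/(gh_f))^4.75 + ν·Q^9.4·(L/(gh_f))^5.2]^0.04
LQ²/(gh_f) = 5.976; L/(gh_f) = 80.77
Term 1 = ε^1.25·(…)^4.75 = 1.94×10^-4; Term 2 = ν·Q^9.4·(…)^5.2 = 0.0565
D = 0.66·(1.94×10^-4 + 0.0565)^0.04 = 0.5884 m = 588 mm
Check: V = 1.00 m/s, Re = 4.17×10^5, f = 0.01355, h_f = 2.20 m ≈ 2.36 m ✓

D ≈ 588 mm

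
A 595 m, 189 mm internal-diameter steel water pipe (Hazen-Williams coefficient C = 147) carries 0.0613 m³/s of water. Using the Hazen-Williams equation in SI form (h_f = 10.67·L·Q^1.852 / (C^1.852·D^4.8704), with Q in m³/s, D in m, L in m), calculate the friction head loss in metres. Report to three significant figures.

h_f ≈ 11.7 m

h_f = 10.67·595·0.0613^1.852 / (147^1.852·0.189^4.8704) = 11.67 m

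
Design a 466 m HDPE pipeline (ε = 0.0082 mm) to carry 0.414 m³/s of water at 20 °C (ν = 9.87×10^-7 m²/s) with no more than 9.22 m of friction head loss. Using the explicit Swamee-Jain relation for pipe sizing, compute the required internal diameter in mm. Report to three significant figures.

D ≈ 386 mm

Swamee-Jain (Type III): D = 0.66·[ε^1.25·(LQ²/(gh_f))^4.75 + ν·Q^9.4·(L/(gh_f))^5.2]^0.04
LQ²/(gh_f) = 0.8831; L/(gh_f) = 5.152
Term 1 = ε^1.25·(…)^4.75 = 2.43×10^-7; Term 2 = ν·Q^9.4·(…)^5.2 = 1.25×10^-6
D = 0.66·(2.43×10^-7 + 1.25×10^-6)^0.04 = 0.3859 m = 386 mm
Check: V = 3.54 m/s, Re = 1.38×10^6, f = 0.01160, h_f = 8.94 m ≈ 9.22 m ✓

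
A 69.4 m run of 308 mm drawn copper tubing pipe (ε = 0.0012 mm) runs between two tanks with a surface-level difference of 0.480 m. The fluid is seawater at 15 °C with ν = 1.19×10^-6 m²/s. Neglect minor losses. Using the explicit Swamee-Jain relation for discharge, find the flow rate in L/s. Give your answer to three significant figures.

Q ≈ 131 L/s

Swamee-Jain (Type II): Q = -0.965·√(gD⁵h_f/L)·ln[ε/(3.7D) + √(3.17ν²L/(gD³h_f))]
√(gD⁵h_f/L) = √(9.81·0.308⁵·0.480/69.4) = 0.01371
ε/(3.7D) = 1.05×10^-6; √(3.17ν²L/(gD³h_f)) = 4.76×10^-5
Q = -0.965·0.01371·ln(4.864×10^-5) = 0.1314 m³/s
Check: V = 1.76 m/s, Re = 4.57×10^5, f = 0.01337, h_f = 0.478 m ≈ 0.480 m ✓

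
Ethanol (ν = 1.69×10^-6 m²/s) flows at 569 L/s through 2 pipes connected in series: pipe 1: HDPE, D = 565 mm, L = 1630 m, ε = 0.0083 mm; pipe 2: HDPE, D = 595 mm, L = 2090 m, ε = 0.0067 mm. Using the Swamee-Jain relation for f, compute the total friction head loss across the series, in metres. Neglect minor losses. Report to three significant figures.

Pipe 1: V = 2.269 m/s, Re = 7.59×10^5, ε/D = 1.47×10^-5, f = 0.01247, h_1 = f(L/D)V²/2g = 9.442 m
Pipe 2: V = 2.046 m/s, Re = 7.20×10^5, ε/D = 1.13×10^-5, f = 0.01250, h_2 = f(L/D)V²/2g = 9.373 m
Series → Q common, losses add: H = Σh = 18.81 m

H ≈ 18.8 m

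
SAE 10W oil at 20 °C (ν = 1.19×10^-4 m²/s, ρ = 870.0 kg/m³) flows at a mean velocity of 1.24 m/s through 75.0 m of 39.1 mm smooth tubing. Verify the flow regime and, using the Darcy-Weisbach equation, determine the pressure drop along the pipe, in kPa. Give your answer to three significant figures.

Δp ≈ 202 kPa

Re = VD/ν = 1.24·0.03910/1.19×10^-4 = 407 → laminar (Re < 2300)
f = 64/Re = 0.1571
h_f = f(L/D)V²/(2g) = 0.1571·(75.0/0.03910)·1.24²/(2·9.81) = 23.61 m
Δp = ρg·h_f = 870.0·9.81·23.61 = 201.5 kPa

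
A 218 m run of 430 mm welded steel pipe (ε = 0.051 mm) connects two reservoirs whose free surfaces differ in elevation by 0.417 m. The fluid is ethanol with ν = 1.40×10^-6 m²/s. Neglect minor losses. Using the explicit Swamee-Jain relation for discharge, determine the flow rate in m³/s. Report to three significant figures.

Q ≈ 0.148 m³/s

Swamee-Jain (Type II): Q = -0.965·√(gD⁵h_f/L)·ln[ε/(3.7D) + √(3.17ν²L/(gD³h_f))]
√(gD⁵h_f/L) = √(9.81·0.430⁵·0.417/218) = 0.01661
ε/(3.7D) = 3.21×10^-5; √(3.17ν²L/(gD³h_f)) = 6.45×10^-5
Q = -0.965·0.01661·ln(9.659×10^-5) = 0.1482 m³/s
Check: V = 1.02 m/s, Re = 3.13×10^5, f = 0.01552, h_f = 0.418 m ≈ 0.417 m ✓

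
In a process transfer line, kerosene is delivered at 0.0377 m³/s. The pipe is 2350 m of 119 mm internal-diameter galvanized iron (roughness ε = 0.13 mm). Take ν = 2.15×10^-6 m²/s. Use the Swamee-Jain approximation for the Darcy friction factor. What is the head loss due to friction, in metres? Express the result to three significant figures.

h_f ≈ 250 m

V = 4Q/(πD²) = 4·0.0377/(π·0.119²) = 3.390 m/s
Re = VD/ν = 3.390·0.119/2.15×10^-6 = 1.88×10^5 → turbulent
ε/D = 0.13/119 = 0.00109
Swamee-Jain: f = 0.02163
h_f = f(L/D)V²/(2g) = 0.02163·(2350/0.119)·3.390²/(2·9.81) = 250.1 m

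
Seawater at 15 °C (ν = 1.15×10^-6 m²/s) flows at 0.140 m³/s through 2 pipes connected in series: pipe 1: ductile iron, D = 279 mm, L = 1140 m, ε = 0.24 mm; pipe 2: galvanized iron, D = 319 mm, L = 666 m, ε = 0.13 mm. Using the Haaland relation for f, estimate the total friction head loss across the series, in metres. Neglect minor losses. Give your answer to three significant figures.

Pipe 1: V = 2.290 m/s, Re = 5.56×10^5, ε/D = 8.60×10^-4, f = 0.01950, h_1 = f(L/D)V²/2g = 21.29 m
Pipe 2: V = 1.752 m/s, Re = 4.86×10^5, ε/D = 4.08×10^-4, f = 0.01699, h_2 = f(L/D)V²/2g = 5.546 m
Series → Q common, losses add: H = Σh = 26.84 m

H ≈ 26.8 m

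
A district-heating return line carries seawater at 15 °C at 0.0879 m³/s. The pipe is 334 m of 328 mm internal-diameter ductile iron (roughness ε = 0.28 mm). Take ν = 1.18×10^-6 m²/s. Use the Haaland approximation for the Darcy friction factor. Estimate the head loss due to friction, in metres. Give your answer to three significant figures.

h_f ≈ 1.12 m

V = 4Q/(πD²) = 4·0.0879/(π·0.328²) = 1.040 m/s
Re = VD/ν = 1.040·0.328/1.18×10^-6 = 2.89×10^5 → turbulent
ε/D = 0.28/328 = 8.54×10^-4
Haaland: f = 0.01992
h_f = f(L/D)V²/(2g) = 0.01992·(334/0.328)·1.040²/(2·9.81) = 1.119 m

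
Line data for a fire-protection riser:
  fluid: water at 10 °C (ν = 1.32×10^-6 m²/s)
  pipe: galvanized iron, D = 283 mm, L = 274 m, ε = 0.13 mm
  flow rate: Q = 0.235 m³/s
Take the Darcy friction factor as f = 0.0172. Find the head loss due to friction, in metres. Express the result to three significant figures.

V = 4Q/(πD²) = 4·0.235/(π·0.283²) = 3.736 m/s
h_f = f(L/D)V²/(2g) = 0.01720·(274/0.283)·3.736²/(2·9.81) = 11.85 m

h_f ≈ 11.8 m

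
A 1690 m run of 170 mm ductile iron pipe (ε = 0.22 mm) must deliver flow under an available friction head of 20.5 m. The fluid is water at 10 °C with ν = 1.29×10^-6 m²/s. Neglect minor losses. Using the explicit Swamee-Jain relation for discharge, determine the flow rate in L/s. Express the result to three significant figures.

Q ≈ 30.6 L/s

Swamee-Jain (Type II): Q = -0.965·√(gD⁵h_f/L)·ln[ε/(3.7D) + √(3.17ν²L/(gD³h_f))]
√(gD⁵h_f/L) = √(9.81·0.170⁵·20.5/1690) = 0.004110
ε/(3.7D) = 3.50×10^-4; √(3.17ν²L/(gD³h_f)) = 9.50×10^-5
Q = -0.965·0.004110·ln(4.448×10^-4) = 0.03061 m³/s
Check: V = 1.35 m/s, Re = 1.78×10^5, f = 0.02242, h_f = 20.7 m ≈ 20.5 m ✓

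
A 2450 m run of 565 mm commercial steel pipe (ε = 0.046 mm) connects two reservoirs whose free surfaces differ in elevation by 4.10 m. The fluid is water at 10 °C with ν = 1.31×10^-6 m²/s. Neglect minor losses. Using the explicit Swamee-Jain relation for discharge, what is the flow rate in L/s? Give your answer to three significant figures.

Swamee-Jain (Type II): Q = -0.965·√(gD⁵h_f/L)·ln[ε/(3.7D) + √(3.17ν²L/(gD³h_f))]
√(gD⁵h_f/L) = √(9.81·0.565⁵·4.10/2450) = 0.03074
ε/(3.7D) = 2.20×10^-5; √(3.17ν²L/(gD³h_f)) = 4.29×10^-5
Q = -0.965·0.03074·ln(6.487×10^-5) = 0.2861 m³/s
Check: V = 1.14 m/s, Re = 4.92×10^5, f = 0.01427, h_f = 4.11 m ≈ 4.10 m ✓

Q ≈ 286 L/s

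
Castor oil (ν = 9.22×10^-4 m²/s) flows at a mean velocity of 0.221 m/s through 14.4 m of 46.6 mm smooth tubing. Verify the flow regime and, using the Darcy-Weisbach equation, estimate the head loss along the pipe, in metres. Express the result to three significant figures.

h_f ≈ 4.41 m

Re = VD/ν = 0.221·0.04660/9.22×10^-4 = 11.2 → laminar (Re < 2300)
f = 64/Re = 5.730
h_f = f(L/D)V²/(2g) = 5.730·(14.4/0.04660)·0.221²/(2·9.81) = 4.408 m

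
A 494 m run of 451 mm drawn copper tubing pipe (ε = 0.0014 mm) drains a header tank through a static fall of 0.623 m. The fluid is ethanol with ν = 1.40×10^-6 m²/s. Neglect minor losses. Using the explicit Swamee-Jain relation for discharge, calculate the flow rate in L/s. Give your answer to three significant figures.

Q ≈ 139 L/s

Swamee-Jain (Type II): Q = -0.965·√(gD⁵h_f/L)·ln[ε/(3.7D) + √(3.17ν²L/(gD³h_f))]
√(gD⁵h_f/L) = √(9.81·0.451⁵·0.623/494) = 0.01519
ε/(3.7D) = 8.39×10^-7; √(3.17ν²L/(gD³h_f)) = 7.40×10^-5
Q = -0.965·0.01519·ln(7.483×10^-5) = 0.1393 m³/s
Check: V = 0.872 m/s, Re = 2.81×10^5, f = 0.01459, h_f = 0.619 m ≈ 0.623 m ✓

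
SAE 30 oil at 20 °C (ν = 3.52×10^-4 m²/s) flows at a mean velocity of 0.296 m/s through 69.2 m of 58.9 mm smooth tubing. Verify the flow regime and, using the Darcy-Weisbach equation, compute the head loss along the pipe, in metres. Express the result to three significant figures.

h_f ≈ 6.78 m

Re = VD/ν = 0.296·0.05890/3.52×10^-4 = 49.5 → laminar (Re < 2300)
f = 64/Re = 1.292
h_f = f(L/D)V²/(2g) = 1.292·(69.2/0.05890)·0.296²/(2·9.81) = 6.779 m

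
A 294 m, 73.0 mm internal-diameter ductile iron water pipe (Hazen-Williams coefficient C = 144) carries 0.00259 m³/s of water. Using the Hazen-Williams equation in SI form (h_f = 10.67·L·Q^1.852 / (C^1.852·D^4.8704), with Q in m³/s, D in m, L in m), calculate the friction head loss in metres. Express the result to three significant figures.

h_f = 10.67·294·0.00259^1.852 / (144^1.852·0.0730^4.8704) = 1.757 m

h_f ≈ 1.76 m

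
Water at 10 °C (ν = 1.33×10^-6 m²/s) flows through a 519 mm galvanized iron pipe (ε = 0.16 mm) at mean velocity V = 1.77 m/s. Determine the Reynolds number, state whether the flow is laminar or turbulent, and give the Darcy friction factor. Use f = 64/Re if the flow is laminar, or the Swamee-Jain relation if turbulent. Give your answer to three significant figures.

Re ≈ 6.91×10^5; turbulent; f ≈ 0.0161

Re = VD/ν = 1.770·0.519/1.33×10^-6 = 6.91×10^5
Re > 4000 → turbulent; ε/D = 3.08×10^-4
Swamee-Jain: f = 0.01612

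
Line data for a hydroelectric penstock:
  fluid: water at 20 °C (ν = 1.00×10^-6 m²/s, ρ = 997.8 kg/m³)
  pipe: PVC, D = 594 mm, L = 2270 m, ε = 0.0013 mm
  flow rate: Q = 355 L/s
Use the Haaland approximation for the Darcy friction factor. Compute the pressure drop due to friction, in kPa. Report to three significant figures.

V = 4Q/(πD²) = 4·0.355/(π·0.594²) = 1.281 m/s
Re = VD/ν = 1.281·0.594/1.00×10^-6 = 7.61×10^5 → turbulent
ε/D = 0.0013/594 = 2.19×10^-6
Haaland: f = 0.01217
h_f = f(L/D)V²/(2g) = 0.01217·(2270/0.594)·1.281²/(2·9.81) = 3.889 m
Δp = ρg·h_f = 997.8·9.81·3.889 = 38.07 kPa

Δp ≈ 38.1 kPa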